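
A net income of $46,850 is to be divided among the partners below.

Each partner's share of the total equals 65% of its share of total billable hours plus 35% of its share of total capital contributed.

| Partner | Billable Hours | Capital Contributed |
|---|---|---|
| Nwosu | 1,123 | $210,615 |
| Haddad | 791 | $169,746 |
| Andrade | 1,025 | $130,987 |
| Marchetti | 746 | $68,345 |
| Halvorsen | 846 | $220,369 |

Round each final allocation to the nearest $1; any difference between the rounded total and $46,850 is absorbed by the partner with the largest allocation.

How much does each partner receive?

Totals — billable hours 4,531, capital contributed 800,062.
Blended shares (65% billable hours + 35% capital contributed): Nwosu 0.2532; Haddad 0.1877; Andrade 0.2043; Marchetti 0.1369; Halvorsen 0.2178.
Raw shares: Nwosu 11,864.21; Haddad 8,795.24; Andrade 9,573.56; Marchetti 6,414.56; Halvorsen 10,202.43.
At nearest $1: Nwosu $11,864; Haddad $8,795; Andrade $9,574; Marchetti $6,415; Halvorsen $10,202. Sum = $46,850.
Sum already equals the total — no adjustment.

Nwosu: $11,864 · Haddad: $8,795 · Andrade: $9,574 · Marchetti: $6,415 · Halvorsen: $10,202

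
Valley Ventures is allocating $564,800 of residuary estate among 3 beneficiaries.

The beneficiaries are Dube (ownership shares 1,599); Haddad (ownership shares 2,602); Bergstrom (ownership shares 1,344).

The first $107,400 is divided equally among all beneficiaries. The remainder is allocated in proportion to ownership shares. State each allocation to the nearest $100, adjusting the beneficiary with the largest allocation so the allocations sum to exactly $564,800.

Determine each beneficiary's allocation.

Dube: $167,700; Haddad: $250,400; Bergstrom: $146,700

First tranche $107,400 split equally: $35,800 each.
Remainder $457,400 by ownership shares (total 5,545): Dube 131,899.48 → $131,900; Haddad 214,635.67 → $214,600; Bergstrom 110,864.85 → $110,900.
Totals: Dube $35,800 + $131,900 = $167,700; Haddad $35,800 + $214,600 = $250,400; Bergstrom $35,800 + $110,900 = $146,700.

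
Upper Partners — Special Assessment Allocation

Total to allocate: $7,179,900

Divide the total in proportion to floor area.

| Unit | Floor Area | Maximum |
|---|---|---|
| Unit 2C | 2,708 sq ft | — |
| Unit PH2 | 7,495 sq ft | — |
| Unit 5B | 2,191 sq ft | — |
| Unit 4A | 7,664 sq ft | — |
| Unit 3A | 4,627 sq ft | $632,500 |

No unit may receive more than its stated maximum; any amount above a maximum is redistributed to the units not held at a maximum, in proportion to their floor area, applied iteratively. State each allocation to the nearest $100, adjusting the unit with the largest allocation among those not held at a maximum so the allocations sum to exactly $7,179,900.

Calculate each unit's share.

Floor area total: 24,685.
Proportional shares (ignoring caps): Unit 2C 787,651.17; Unit PH2 2,180,002.05; Unit 5B 637,276.12; Unit 4A 2,229,157.53; Unit 3A 1,345,813.14.
Capped: Unit 3A ($632,500); balance $6,547,400 reallocated over remaining floor area 20,058.
Remaining shares: Unit 2C 883,954.49 → $884,000; Unit PH2 2,446,543.17 → $2,446,500; Unit 5B 715,193.61 → $715,200; Unit 4A 2,501,708.72 → $2,501,700.

Unit 2C: $884,000 · Unit PH2: $2,446,500 · Unit 5B: $715,200 · Unit 4A: $2,501,700 · Unit 3A: $632,500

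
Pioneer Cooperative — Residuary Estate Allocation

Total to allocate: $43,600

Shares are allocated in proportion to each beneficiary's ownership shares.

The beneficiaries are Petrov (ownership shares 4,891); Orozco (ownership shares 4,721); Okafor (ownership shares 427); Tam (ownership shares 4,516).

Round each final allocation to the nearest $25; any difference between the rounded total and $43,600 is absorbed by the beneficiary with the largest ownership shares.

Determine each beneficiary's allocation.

Petrov: $14,650 · Orozco: $14,150 · Okafor: $1,275 · Tam: $13,525

Sum of ownership shares: 4,891 + 4,721 + 427 + 4,516 = 14,555.
Pro-rata amounts: Petrov 14,651.16; Orozco 14,141.92; Okafor 1,279.09; Tam 13,527.83.
At nearest $25: Petrov $14,650; Orozco $14,150; Okafor $1,275; Tam $13,525. Sum = $43,600.
No rounding difference to absorb.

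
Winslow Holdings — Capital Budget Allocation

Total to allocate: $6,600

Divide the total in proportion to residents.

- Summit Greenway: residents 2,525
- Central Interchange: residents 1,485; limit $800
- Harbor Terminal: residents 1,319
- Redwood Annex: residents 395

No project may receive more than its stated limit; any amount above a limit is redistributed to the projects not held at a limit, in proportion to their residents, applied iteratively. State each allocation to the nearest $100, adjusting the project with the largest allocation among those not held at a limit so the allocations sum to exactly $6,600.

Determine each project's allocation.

Residents total: 5,724.
Proportional shares (ignoring caps): Summit Greenway 2,911.43; Central Interchange 1,712.26; Harbor Terminal 1,520.86; Redwood Annex 455.45.
Capped: Central Interchange ($800); balance $5,800 reallocated over remaining residents 4,239.
Shares after redistribution: Summit Greenway 3,454.82 → $3,500; Harbor Terminal 1,804.72 → $1,800; Redwood Annex 540.46 → $500.

Summit Greenway: $3,500; Central Interchange: $800; Harbor Terminal: $1,800; Redwood Annex: $500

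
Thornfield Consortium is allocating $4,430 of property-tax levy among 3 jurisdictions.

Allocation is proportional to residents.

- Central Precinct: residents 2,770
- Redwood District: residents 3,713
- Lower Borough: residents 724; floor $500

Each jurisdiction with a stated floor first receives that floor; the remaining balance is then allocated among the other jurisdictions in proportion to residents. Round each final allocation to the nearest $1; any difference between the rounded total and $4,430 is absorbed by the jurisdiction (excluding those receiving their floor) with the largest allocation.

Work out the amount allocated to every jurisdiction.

Central Precinct: $1,679 | Redwood District: $2,251 | Lower Borough: $500

Fund the minimums — Lower Borough $500. Remaining pool $3,930.
Remaining pool split over remaining residents 6,483: Central Precinct 1,679.18 → $1,679; Redwood District 2,250.82 → $2,251.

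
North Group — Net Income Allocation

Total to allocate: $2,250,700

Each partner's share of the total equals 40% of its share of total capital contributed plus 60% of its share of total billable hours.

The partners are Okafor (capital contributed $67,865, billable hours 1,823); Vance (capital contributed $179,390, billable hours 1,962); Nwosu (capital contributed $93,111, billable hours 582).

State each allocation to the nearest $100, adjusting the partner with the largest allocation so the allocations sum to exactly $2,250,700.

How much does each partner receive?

Okafor: $743,200 · Vance: $1,081,200 · Nwosu: $426,300

Totals — capital contributed 340,366, billable hours 4,367.
Composite weights (40% capital contributed + 60% billable hours): Okafor 0.3302; Vance 0.4804; Nwosu 0.1894.
Raw shares: Okafor 743,236.85; Vance 1,081,207.75; Nwosu 426,255.40.
At nearest $100: Okafor $743,200; Vance $1,081,200; Nwosu $426,300. Sum = $2,250,700.
Sum already equals the total — no adjustment.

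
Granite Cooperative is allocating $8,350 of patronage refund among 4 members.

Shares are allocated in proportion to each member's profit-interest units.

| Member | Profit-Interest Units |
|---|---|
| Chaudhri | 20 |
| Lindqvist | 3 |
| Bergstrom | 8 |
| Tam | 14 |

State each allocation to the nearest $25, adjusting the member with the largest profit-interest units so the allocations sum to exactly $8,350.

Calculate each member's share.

Chaudhri: $3,725 | Lindqvist: $550 | Bergstrom: $1,475 | Tam: $2,600

Total profit-interest units = 45.
Pro-rata amounts: Chaudhri 20/45 × $8,350 = 3,711.11; Lindqvist 3/45 × $8,350 = 556.67; Bergstrom 8/45 × $8,350 = 1,484.44; Tam 14/45 × $8,350 = 2,597.78.
After rounding ($25): Chaudhri $3,700; Lindqvist $550; Bergstrom $1,475; Tam $2,600. Sum = $8,325.
Difference $8,350 − $8,325 = +$25 applied to largest profit-interest units (Chaudhri): Chaudhri becomes $3,725.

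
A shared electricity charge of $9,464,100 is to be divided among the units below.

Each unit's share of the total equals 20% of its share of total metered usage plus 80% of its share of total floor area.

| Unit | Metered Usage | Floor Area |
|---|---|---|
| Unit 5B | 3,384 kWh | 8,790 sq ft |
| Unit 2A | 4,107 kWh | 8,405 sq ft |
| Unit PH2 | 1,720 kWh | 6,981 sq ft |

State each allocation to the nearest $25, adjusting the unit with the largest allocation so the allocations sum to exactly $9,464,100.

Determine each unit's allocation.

Unit 5B: $3,448,200 · Unit 2A: $3,476,175 · Unit PH2: $2,539,725

Metered usage total 9,211; floor area total 24,176.
Composite weights (20% metered usage + 80% floor area): Unit 5B 0.3643; Unit 2A 0.3673; Unit PH2 0.2684.
Proportional shares: Unit 5B 3,448,191.26; Unit 2A 3,476,192.83; Unit PH2 2,539,715.91.
At nearest $25: Unit 5B $3,448,200; Unit 2A $3,476,200; Unit PH2 $2,539,725. Sum = $9,464,125.
Difference $9,464,100 − $9,464,125 = −$25 applied to largest allocation (Unit 2A): Unit 2A becomes $3,476,175.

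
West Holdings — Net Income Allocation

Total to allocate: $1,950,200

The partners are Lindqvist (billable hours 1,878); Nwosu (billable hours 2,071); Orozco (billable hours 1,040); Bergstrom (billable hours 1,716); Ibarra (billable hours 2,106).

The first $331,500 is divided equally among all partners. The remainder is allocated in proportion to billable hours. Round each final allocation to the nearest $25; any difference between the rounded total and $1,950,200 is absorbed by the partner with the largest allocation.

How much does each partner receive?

Lindqvist: $411,325; Nwosu: $446,775; Orozco: $257,350; Bergstrom: $381,550; Ibarra: $453,200

Equal tier: $331,500 ÷ 5 = $66,300 apiece.
Remainder $1,618,700 by billable hours (total 8,811): Lindqvist 345,014.03 → $345,025; Nwosu 380,470.74 → $380,475; Orozco 191,062.08 → $191,050; Bergstrom 315,252.43 → $315,250; Ibarra 386,900.72 → $386,900.
Totals: Lindqvist $66,300 + $345,025 = $411,325; Nwosu $66,300 + $380,475 = $446,775; Orozco $66,300 + $191,050 = $257,350; Bergstrom $66,300 + $315,250 = $381,550; Ibarra $66,300 + $386,900 = $453,200.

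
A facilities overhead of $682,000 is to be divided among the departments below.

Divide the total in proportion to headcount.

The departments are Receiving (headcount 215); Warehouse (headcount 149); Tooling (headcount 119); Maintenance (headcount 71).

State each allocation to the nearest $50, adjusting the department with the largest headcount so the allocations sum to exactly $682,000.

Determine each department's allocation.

Receiving: $264,650; Warehouse: $183,450; Tooling: $146,500; Maintenance: $87,400

Headcount total: 215 + 149 + 119 + 71 = 554.
Pro-rata amounts: Receiving 264,675.09; Warehouse 183,425.99; Tooling 146,494.58; Maintenance 87,404.33.
After rounding ($50): Receiving $264,700; Warehouse $183,450; Tooling $146,500; Maintenance $87,400. Sum = $682,050.
Difference $682,000 − $682,050 = −$50 applied to largest headcount (Receiving): Receiving becomes $264,650.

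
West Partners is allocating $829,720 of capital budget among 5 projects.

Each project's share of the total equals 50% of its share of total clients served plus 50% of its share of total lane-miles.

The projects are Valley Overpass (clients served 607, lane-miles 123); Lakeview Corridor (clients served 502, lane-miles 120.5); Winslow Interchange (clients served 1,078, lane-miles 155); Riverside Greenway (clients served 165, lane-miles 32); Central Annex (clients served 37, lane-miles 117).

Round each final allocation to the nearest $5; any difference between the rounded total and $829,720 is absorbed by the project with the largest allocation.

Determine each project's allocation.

Valley Overpass: $198,610; Lakeview Corridor: $178,480; Winslow Interchange: $304,650; Riverside Greenway: $52,900; Central Annex: $95,080

Totals — clients served 2,389, lane-miles 547.5.
Composite weights (50% clients served + 50% lane-miles): Valley Overpass 0.2394; Lakeview Corridor 0.2151; Winslow Interchange 0.3672; Riverside Greenway 0.0638; Central Annex 0.1146.
Proportional shares: Valley Overpass 198,609.55; Lakeview Corridor 178,481.52; Winslow Interchange 304,648.23; Riverside Greenway 52,900.48; Central Annex 95,080.22.
After rounding ($5): Valley Overpass $198,610; Lakeview Corridor $178,480; Winslow Interchange $304,650; Riverside Greenway $52,900; Central Annex $95,080. Sum = $829,720.
No rounding difference to absorb.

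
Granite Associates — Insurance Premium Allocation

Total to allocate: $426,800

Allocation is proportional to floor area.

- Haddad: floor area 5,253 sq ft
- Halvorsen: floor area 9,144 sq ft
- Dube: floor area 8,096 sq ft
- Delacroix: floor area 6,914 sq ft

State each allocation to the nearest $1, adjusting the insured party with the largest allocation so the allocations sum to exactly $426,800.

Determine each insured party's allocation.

Total floor area = 29,407.
Pro-rata amounts: Haddad 5,253/29,407 × $426,800 = 76,239.68; Halvorsen 9,144/29,407 × $426,800 = 132,711.91; Dube 8,096/29,407 × $426,800 = 117,501.71; Delacroix 6,914/29,407 × $426,800 = 100,346.69.
Rounded to nearest $1: Haddad $76,240; Halvorsen $132,712; Dube $117,502; Delacroix $100,347. Sum = $426,801.
Difference $426,800 − $426,801 = −$1 applied to largest allocation (Halvorsen): Halvorsen becomes $132,711.

Haddad: $76,240 | Halvorsen: $132,711 | Dube: $117,502 | Delacroix: $100,347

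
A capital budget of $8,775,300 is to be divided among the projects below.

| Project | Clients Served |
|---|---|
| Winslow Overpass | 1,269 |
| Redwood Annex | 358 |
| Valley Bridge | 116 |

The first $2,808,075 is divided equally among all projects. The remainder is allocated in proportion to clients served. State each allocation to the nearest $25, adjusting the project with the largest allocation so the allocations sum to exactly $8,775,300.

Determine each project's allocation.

Winslow Overpass: $5,280,500 · Redwood Annex: $2,161,650 · Valley Bridge: $1,333,150

First tranche $2,808,075 split equally: $936,025 each.
Remainder $5,967,225 by clients served (total 1,743): Winslow Overpass 4,344,468.46 → $4,344,475; Redwood Annex 1,225,626.25 → $1,225,625; Valley Bridge 397,130.29 → $397,125.
Totals: Winslow Overpass $936,025 + $4,344,475 = $5,280,500; Redwood Annex $936,025 + $1,225,625 = $2,161,650; Valley Bridge $936,025 + $397,125 = $1,333,150.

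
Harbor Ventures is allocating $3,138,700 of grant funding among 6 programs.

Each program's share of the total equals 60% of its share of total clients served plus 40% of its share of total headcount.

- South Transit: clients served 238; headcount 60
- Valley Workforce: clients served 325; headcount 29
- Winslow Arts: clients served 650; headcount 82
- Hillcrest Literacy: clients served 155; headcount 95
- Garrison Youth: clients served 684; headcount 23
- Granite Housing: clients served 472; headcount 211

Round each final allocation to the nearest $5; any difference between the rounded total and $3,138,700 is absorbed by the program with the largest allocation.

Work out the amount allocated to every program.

Clients served total 2,524; headcount total 500.
Blended shares (60% clients served + 40% headcount): South Transit 0.1046; Valley Workforce 0.1005; Winslow Arts 0.2201; Hillcrest Literacy 0.1128; Garrison Youth 0.1810; Granite Housing 0.2810.
Proportional shares: South Transit 328,235.40; Valley Workforce 315,308.53; Winslow Arts 690,880.10; Hillcrest Literacy 354,190.61; Garrison Youth 568,101.72; Granite Housing 881,983.65.
Rounded to nearest $5: South Transit $328,235; Valley Workforce $315,310; Winslow Arts $690,880; Hillcrest Literacy $354,190; Garrison Youth $568,100; Granite Housing $881,985. Sum = $3,138,700.
Rounded total matches; no reconciliation needed.

South Transit: $328,235 | Valley Workforce: $315,310 | Winslow Arts: $690,880 | Hillcrest Literacy: $354,190 | Garrison Youth: $568,100 | Granite Housing: $881,985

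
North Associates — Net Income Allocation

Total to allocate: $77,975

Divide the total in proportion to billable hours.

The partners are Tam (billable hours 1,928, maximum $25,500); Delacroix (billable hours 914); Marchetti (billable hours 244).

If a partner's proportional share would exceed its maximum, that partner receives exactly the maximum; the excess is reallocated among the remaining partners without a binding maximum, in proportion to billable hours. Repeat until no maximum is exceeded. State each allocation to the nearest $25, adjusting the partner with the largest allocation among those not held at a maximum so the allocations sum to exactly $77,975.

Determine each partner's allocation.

Combined billable hours = 3,086.
Proportional shares (ignoring caps): Tam 48,715.42; Delacroix 23,094.35; Marchetti 6,165.23.
Cap binds for Tam ($25,500); balance $52,475 reallocated over remaining billable hours 1,158.
Shares after redistribution: Delacroix 41,418.09 → $41,425; Marchetti 11,056.91 → $11,050.

Tam: $25,500; Delacroix: $41,425; Marchetti: $11,050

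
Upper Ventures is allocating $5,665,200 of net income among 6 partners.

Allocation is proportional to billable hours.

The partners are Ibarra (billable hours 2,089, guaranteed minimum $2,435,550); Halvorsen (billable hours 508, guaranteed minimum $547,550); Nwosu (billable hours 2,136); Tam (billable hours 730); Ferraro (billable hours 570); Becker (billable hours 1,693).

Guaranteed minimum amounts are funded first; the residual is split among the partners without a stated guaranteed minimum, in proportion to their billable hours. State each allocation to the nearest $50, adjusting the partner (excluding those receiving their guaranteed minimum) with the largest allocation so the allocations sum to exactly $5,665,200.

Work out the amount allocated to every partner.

Ibarra: $2,435,550 | Halvorsen: $547,550 | Nwosu: $1,117,000 | Tam: $381,750 | Ferraro: $298,050 | Becker: $885,300

Minimums first: Ibarra $2,435,550; Halvorsen $547,550. Residual $2,682,100.
Residual split over remaining billable hours 5,129: Nwosu 1,116,975.16 → $1,117,000; Tam 381,737.77 → $381,750; Ferraro 298,069.21 → $298,050; Becker 885,317.86 → $885,300.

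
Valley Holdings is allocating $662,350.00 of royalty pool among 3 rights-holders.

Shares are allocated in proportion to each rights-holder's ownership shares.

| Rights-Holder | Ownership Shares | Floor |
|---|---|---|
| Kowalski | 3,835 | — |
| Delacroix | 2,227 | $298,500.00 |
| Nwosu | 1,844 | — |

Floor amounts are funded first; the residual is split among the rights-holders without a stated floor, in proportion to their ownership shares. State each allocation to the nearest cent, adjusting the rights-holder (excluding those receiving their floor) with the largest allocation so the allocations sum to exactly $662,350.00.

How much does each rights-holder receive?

Minimums first: Delacroix $298,500.00. Remaining pool $363,850.00.
Remaining pool split over remaining ownership shares 5,679: Kowalski 245,706.0662 → $245,706.07; Nwosu 118,143.9338 → $118,143.93.

Kowalski: $245,706.07 | Delacroix: $298,500.00 | Nwosu: $118,143.93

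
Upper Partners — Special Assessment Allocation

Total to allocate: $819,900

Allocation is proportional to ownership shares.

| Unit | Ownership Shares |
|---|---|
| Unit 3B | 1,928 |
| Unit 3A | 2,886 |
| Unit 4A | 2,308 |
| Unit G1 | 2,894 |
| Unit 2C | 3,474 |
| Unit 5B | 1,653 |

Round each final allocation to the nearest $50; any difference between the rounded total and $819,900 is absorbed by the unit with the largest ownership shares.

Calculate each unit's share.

Combined ownership shares = 1,928 + 2,886 + 2,308 + 2,894 + 3,474 + 1,653 = 15,143.
Proportional shares: Unit 3B 104,389.30; Unit 3A 156,259.09; Unit 4A 124,963.96; Unit G1 156,692.24; Unit 2C 188,095.66; Unit 5B 89,499.75.
After rounding ($50): Unit 3B $104,400; Unit 3A $156,250; Unit 4A $124,950; Unit G1 $156,700; Unit 2C $188,100; Unit 5B $89,500. Sum = $819,900.
Rounded total matches; no reconciliation needed.

Unit 3B: $104,400 · Unit 3A: $156,250 · Unit 4A: $124,950 · Unit G1: $156,700 · Unit 2C: $188,100 · Unit 5B: $89,500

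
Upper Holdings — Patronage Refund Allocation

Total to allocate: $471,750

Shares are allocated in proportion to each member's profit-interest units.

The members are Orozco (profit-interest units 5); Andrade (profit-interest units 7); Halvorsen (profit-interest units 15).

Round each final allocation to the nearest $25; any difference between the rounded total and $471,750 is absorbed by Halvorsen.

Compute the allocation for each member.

Orozco: $87,350 | Andrade: $122,300 | Halvorsen: $262,100

Combined profit-interest units = 27.
Pro-rata amounts: Orozco 5/27 × $471,750 = 87,361.11; Andrade 7/27 × $471,750 = 122,305.56; Halvorsen 15/27 × $471,750 = 262,083.33.
After rounding ($25): Orozco $87,350; Andrade $122,300; Halvorsen $262,075. Sum = $471,725.
Difference $471,750 − $471,725 = +$25 applied to Halvorsen: Halvorsen becomes $262,100.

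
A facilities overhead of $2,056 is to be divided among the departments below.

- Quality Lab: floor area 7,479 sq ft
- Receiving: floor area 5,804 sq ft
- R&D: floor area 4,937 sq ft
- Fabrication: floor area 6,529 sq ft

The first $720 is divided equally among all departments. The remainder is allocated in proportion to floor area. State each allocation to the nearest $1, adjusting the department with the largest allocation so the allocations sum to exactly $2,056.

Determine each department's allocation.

Equal tier: $720 ÷ 4 = $180 apiece.
Remainder $1,336 by floor area (total 24,749): Quality Lab 403.73 → $404; Receiving 313.31 → $313; R&D 266.51 → $267; Fabrication 352.45 → $352.
Totals: Quality Lab $180 + $404 = $584; Receiving $180 + $313 = $493; R&D $180 + $267 = $447; Fabrication $180 + $352 = $532.

Quality Lab: $584 · Receiving: $493 · R&D: $447 · Fabrication: $532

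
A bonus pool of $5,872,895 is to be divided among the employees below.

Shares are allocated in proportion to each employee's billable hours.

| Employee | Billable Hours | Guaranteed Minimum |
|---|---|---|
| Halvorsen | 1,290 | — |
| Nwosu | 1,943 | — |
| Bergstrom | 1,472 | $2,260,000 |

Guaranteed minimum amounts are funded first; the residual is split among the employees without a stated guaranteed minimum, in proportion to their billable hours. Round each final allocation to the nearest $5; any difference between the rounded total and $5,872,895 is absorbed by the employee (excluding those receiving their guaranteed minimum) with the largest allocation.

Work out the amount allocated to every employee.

Guaranteed amounts: Bergstrom $2,260,000. Residual $3,612,895.
Residual split over remaining billable hours 3,233: Halvorsen 1,441,581.98 → $1,441,580; Nwosu 2,171,313.02 → $2,171,315.

Halvorsen: $1,441,580; Nwosu: $2,171,315; Bergstrom: $2,260,000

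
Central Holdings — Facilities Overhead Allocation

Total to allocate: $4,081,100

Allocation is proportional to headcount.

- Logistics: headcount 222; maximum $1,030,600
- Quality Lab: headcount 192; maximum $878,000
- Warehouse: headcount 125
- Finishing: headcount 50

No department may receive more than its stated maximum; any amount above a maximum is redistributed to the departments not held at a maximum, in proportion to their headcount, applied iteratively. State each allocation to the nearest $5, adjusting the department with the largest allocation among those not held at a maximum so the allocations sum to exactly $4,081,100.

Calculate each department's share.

Total headcount = 589.
Unconstrained shares: Logistics 1,538,207.47; Quality Lab 1,330,341.60; Warehouse 866,107.81; Finishing 346,443.12.
Cap binds for Logistics ($1,030,600), Quality Lab ($878,000); residual $2,172,500 reallocated over remaining headcount 175.
Redistributed shares: Warehouse 1,551,785.71 → $1,551,785; Finishing 620,714.29 → $620,715.

Logistics: $1,030,600 · Quality Lab: $878,000 · Warehouse: $1,551,785 · Finishing: $620,715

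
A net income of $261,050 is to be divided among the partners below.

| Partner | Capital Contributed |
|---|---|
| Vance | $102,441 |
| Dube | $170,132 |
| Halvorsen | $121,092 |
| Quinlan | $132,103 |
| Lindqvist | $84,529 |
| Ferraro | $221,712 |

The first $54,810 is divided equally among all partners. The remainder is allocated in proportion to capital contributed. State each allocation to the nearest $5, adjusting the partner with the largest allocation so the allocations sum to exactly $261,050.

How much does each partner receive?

Equal tier: $54,810 ÷ 6 = $9,135 apiece.
Remainder $206,240 by capital contributed (total 832,009): Vance 25,393.27 → $25,395; Dube 42,172.65 → $42,175; Halvorsen 30,016.52 → $30,015; Quinlan 32,745.95 → $32,745; Lindqvist 20,953.21 → $20,955; Ferraro 54,958.40 → $54,960.
Rounding difference −$5 on remainder applied to Ferraro.
Totals: Vance $9,135 + $25,395 = $34,530; Dube $9,135 + $42,175 = $51,310; Halvorsen $9,135 + $30,015 = $39,150; Quinlan $9,135 + $32,745 = $41,880; Lindqvist $9,135 + $20,955 = $30,090; Ferraro $9,135 + $54,955 = $64,090.

Vance: $34,530 · Dube: $51,310 · Halvorsen: $39,150 · Quinlan: $41,880 · Lindqvist: $30,090 · Ferraro: $64,090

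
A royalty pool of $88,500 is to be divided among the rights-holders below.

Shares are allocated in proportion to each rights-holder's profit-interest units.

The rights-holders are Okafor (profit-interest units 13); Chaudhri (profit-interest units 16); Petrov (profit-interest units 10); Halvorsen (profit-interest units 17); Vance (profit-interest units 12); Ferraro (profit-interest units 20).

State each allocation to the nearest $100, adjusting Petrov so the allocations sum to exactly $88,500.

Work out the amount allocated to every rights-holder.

Sum of profit-interest units: 88.
Unrounded shares: Okafor 13/88 × $88,500 = 13,073.86; Chaudhri 16/88 × $88,500 = 16,090.91; Petrov 10/88 × $88,500 = 10,056.82; Halvorsen 17/88 × $88,500 = 17,096.59; Vance 12/88 × $88,500 = 12,068.18; Ferraro 20/88 × $88,500 = 20,113.64.
At nearest $100: Okafor $13,100; Chaudhri $16,100; Petrov $10,100; Halvorsen $17,100; Vance $12,100; Ferraro $20,100. Sum = $88,600.
Difference $88,500 − $88,600 = −$100 applied to Petrov: Petrov becomes $10,000.

Okafor: $13,100 · Chaudhri: $16,100 · Petrov: $10,000 · Halvorsen: $17,100 · Vance: $12,100 · Ferraro: $20,100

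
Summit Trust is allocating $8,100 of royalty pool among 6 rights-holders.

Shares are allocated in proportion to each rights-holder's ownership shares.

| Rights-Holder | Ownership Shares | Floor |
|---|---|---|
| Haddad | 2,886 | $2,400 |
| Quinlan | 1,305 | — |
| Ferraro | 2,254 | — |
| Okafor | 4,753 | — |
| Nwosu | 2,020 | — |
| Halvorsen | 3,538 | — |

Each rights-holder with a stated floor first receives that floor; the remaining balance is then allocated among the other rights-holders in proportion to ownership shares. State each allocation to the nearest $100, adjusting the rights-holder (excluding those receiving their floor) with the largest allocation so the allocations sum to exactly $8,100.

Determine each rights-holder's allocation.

Haddad: $2,400; Quinlan: $500; Ferraro: $900; Okafor: $2,000; Nwosu: $800; Halvorsen: $1,500

Minimums first: Haddad $2,400. Residual $5,700.
Residual split over remaining ownership shares 13,870: Quinlan 536.30 → $500; Ferraro 926.30 → $900; Okafor 1,953.29 → $2,000; Nwosu 830.14 → $800; Halvorsen 1,453.97 → $1,500.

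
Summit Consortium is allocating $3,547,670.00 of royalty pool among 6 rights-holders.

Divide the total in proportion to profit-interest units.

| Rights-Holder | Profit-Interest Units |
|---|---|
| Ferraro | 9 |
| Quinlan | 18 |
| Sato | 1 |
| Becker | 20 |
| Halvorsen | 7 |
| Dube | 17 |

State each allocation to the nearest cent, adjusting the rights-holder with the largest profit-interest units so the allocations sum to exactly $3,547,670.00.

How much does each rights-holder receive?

Profit-interest units total: 9 + 18 + 1 + 20 + 7 + 17 = 72.
Proportional shares: Ferraro 443,458.7500; Quinlan 886,917.5000; Sato 49,273.1944; Becker 985,463.8889; Halvorsen 344,912.3611; Dube 837,644.3056.
At nearest cent: Ferraro $443,458.75; Quinlan $886,917.50; Sato $49,273.19; Becker $985,463.89; Halvorsen $344,912.36; Dube $837,644.31. Sum = $3,547,670.00.
No rounding difference to absorb.

Ferraro: $443,458.75 | Quinlan: $886,917.50 | Sato: $49,273.19 | Becker: $985,463.89 | Halvorsen: $344,912.36 | Dube: $837,644.31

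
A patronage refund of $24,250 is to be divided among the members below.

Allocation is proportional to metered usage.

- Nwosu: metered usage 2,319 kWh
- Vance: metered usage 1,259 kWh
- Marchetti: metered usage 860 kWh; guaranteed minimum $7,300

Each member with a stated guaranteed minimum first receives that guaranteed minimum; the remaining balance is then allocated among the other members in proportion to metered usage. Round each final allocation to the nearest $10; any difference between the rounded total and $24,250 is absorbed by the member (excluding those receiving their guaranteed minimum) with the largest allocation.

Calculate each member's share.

Fund the minimums — Marchetti $7,300. Residual $16,950.
Residual split over remaining metered usage 3,578: Nwosu 10,985.76 → $10,990; Vance 5,964.24 → $5,960.

Nwosu: $10,990 · Vance: $5,960 · Marchetti: $7,300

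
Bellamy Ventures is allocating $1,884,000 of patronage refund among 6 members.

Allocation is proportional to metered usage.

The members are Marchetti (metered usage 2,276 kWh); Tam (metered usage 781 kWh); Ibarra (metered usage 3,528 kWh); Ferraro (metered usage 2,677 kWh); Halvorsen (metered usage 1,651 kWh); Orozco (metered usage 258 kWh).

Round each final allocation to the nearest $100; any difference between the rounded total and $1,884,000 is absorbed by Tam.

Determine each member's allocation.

Total metered usage = 11,171.
Pro-rata amounts: Marchetti 2,276/11,171 × $1,884,000 = 383,849.61; Tam 781/11,171 × $1,884,000 = 131,716.41; Ibarra 3,528/11,171 × $1,884,000 = 595,000.63; Ferraro 2,677/11,171 × $1,884,000 = 451,478.65; Halvorsen 1,651/11,171 × $1,884,000 = 278,442.75; Orozco 258/11,171 × $1,884,000 = 43,511.95.
Rounded to nearest $100: Marchetti $383,800; Tam $131,700; Ibarra $595,000; Ferraro $451,500; Halvorsen $278,400; Orozco $43,500. Sum = $1,883,900.
Difference $1,884,000 − $1,883,900 = +$100 applied to Tam: Tam becomes $131,800.

Marchetti: $383,800; Tam: $131,800; Ibarra: $595,000; Ferraro: $451,500; Halvorsen: $278,400; Orozco: $43,500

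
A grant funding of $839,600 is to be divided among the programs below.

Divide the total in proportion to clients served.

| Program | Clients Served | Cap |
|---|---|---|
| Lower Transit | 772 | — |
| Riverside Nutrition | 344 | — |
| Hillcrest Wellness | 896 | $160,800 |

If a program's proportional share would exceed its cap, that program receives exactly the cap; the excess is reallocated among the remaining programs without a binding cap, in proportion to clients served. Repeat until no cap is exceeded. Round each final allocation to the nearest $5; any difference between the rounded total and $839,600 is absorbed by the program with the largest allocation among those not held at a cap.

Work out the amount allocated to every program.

Total clients served = 2,012.
Pro-rata shares before constraints: Lower Transit 322,152.68; Riverside Nutrition 143,549.90; Hillcrest Wellness 373,897.42.
Capped: Hillcrest Wellness ($160,800); residual $678,800 reallocated over remaining clients served 1,116.
Redistributed shares: Lower Transit 469,564.16 → $469,565; Riverside Nutrition 209,235.84 → $209,235.

Lower Transit: $469,565 · Riverside Nutrition: $209,235 · Hillcrest Wellness: $160,800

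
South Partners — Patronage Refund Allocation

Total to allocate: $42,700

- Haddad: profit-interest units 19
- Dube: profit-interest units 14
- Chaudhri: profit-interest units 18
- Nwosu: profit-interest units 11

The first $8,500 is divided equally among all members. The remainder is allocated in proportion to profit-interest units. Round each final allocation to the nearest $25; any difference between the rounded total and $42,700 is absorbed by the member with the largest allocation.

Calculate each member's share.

Haddad: $12,600 | Dube: $9,850 | Chaudhri: $12,050 | Nwosu: $8,200

First tranche $8,500 split equally: $2,125 each.
Remainder $34,200 by profit-interest units (total 62): Haddad 10,480.65 → $10,475; Dube 7,722.58 → $7,725; Chaudhri 9,929.03 → $9,925; Nwosu 6,067.74 → $6,075.
Totals: Haddad $2,125 + $10,475 = $12,600; Dube $2,125 + $7,725 = $9,850; Chaudhri $2,125 + $9,925 = $12,050; Nwosu $2,125 + $6,075 = $8,200.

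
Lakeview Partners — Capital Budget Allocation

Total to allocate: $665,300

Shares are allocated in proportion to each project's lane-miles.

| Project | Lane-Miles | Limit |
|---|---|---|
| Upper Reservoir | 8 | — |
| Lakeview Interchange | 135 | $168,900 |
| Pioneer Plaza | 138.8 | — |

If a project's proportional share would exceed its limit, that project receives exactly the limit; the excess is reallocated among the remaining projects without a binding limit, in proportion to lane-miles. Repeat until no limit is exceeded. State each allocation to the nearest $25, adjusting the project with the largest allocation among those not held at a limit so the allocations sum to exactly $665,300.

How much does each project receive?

Combined lane-miles = 281.8.
Unconstrained shares: Upper Reservoir 18,887.15; Lakeview Interchange 318,720.72; Pioneer Plaza 327,692.12.
Capped: Lakeview Interchange ($168,900); residual $496,400 reallocated over remaining lane-miles 146.8.
Remaining shares: Upper Reservoir 27,051.77 → $27,050; Pioneer Plaza 469,348.23 → $469,350.

Upper Reservoir: $27,050 · Lakeview Interchange: $168,900 · Pioneer Plaza: $469,350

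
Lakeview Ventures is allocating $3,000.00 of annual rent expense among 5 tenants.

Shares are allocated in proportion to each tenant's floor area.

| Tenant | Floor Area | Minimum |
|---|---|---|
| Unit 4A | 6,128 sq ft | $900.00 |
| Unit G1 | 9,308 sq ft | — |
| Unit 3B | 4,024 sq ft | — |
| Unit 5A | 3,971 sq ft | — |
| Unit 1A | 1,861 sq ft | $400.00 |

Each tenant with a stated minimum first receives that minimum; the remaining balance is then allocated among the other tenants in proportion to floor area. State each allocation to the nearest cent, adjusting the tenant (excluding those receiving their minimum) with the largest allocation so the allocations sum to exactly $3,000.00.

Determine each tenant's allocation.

Unit 4A: $900.00 | Unit G1: $914.50 | Unit 3B: $395.35 | Unit 5A: $390.15 | Unit 1A: $400.00

Minimums first: Unit 4A $900.00; Unit 1A $400.00. Remaining pool $1,700.00.
Remaining pool split over remaining floor area 17,303: Unit G1 914.5004 → $914.50; Unit 3B 395.3534 → $395.35; Unit 5A 390.1462 → $390.15.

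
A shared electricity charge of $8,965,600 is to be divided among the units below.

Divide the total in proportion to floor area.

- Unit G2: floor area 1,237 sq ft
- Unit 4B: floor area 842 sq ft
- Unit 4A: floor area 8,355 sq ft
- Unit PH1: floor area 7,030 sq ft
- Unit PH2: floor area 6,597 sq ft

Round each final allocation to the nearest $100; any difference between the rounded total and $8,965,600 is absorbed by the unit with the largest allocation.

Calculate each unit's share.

Sum of floor area: 24,061.
Pro-rata amounts: Unit G2 1,237/24,061 × $8,965,600 = 460,930.44; Unit 4B 842/24,061 × $8,965,600 = 313,745.70; Unit 4A 8,355/24,061 × $8,965,600 = 3,113,236.69; Unit PH1 7,030/24,061 × $8,965,600 = 2,619,515.73; Unit PH2 6,597/24,061 × $8,965,600 = 2,458,171.45.
Rounded to nearest $100: Unit G2 $460,900; Unit 4B $313,700; Unit 4A $3,113,200; Unit PH1 $2,619,500; Unit PH2 $2,458,200. Sum = $8,965,500.
Difference $8,965,600 − $8,965,500 = +$100 applied to largest allocation (Unit 4A): Unit 4A becomes $3,113,300.

Unit G2: $460,900 · Unit 4B: $313,700 · Unit 4A: $3,113,300 · Unit PH1: $2,619,500 · Unit PH2: $2,458,200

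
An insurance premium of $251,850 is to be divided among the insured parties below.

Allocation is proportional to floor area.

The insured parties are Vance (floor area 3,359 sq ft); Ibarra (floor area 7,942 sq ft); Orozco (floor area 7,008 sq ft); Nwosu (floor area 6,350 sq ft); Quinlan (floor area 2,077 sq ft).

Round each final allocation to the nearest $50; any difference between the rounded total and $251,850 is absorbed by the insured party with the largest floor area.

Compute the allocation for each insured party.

Sum of floor area: 26,736.
Proportional shares: Vance 3,359/26,736 × $251,850 = 31,641.39; Ibarra 7,942/26,736 × $251,850 = 74,812.71; Orozco 7,008/26,736 × $251,850 = 66,014.54; Nwosu 6,350/26,736 × $251,850 = 59,816.26; Quinlan 2,077/26,736 × $251,850 = 19,565.10.
Rounded to nearest $50: Vance $31,650; Ibarra $74,800; Orozco $66,000; Nwosu $59,800; Quinlan $19,550. Sum = $251,800.
Difference $251,850 − $251,800 = +$50 applied to largest floor area (Ibarra): Ibarra becomes $74,850.

Vance: $31,650; Ibarra: $74,850; Orozco: $66,000; Nwosu: $59,800; Quinlan: $19,550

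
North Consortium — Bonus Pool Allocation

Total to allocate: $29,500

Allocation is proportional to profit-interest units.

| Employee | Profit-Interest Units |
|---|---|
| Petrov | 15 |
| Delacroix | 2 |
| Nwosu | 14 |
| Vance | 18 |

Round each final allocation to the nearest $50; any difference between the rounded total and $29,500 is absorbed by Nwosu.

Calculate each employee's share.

Profit-interest units total: 49.
Unrounded shares: Petrov 15/49 × $29,500 = 9,030.61; Delacroix 2/49 × $29,500 = 1,204.08; Nwosu 14/49 × $29,500 = 8,428.57; Vance 18/49 × $29,500 = 10,836.73.
Rounded to nearest $50: Petrov $9,050; Delacroix $1,200; Nwosu $8,450; Vance $10,850. Sum = $29,550.
Difference $29,500 − $29,550 = −$50 applied to Nwosu: Nwosu becomes $8,400.

Petrov: $9,050 · Delacroix: $1,200 · Nwosu: $8,400 · Vance: $10,850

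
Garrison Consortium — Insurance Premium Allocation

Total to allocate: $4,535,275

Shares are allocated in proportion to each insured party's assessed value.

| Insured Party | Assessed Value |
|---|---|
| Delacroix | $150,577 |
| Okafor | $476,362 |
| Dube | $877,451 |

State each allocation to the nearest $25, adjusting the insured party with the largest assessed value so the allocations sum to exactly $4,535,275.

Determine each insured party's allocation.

Delacroix: $453,950 · Okafor: $1,436,075 · Dube: $2,645,250

Sum of assessed value: 150,577 + 476,362 + 877,451 = 1,504,390.
Proportional shares: Delacroix 453,943.53; Okafor 1,436,085.50; Dube 2,645,245.97.
At nearest $25: Delacroix $453,950; Okafor $1,436,075; Dube $2,645,250. Sum = $4,535,275.
No rounding difference to absorb.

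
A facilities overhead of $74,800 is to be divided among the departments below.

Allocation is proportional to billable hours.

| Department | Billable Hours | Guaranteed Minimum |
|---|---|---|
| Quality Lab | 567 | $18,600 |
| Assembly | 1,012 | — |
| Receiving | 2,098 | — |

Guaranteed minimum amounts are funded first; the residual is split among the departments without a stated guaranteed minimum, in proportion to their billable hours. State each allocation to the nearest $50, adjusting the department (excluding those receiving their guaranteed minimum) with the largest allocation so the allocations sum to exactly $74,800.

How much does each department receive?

Quality Lab: $18,600 | Assembly: $18,300 | Receiving: $37,900

Fund the minimums — Quality Lab $18,600. Remaining pool $56,200.
Remaining pool split over remaining billable hours 3,110: Assembly 18,287.59 → $18,300; Receiving 37,912.41 → $37,900.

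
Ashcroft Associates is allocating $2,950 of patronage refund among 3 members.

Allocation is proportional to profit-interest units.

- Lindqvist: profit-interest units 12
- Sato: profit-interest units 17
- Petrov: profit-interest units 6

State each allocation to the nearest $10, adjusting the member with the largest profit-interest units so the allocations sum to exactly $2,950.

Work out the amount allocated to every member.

Lindqvist: $1,010 | Sato: $1,430 | Petrov: $510

Profit-interest units total: 12 + 17 + 6 = 35.
Pro-rata amounts: Lindqvist 1,011.43; Sato 1,432.86; Petrov 505.71.
Rounded to nearest $10: Lindqvist $1,010; Sato $1,430; Petrov $510. Sum = $2,950.
Rounded total matches; no reconciliation needed.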